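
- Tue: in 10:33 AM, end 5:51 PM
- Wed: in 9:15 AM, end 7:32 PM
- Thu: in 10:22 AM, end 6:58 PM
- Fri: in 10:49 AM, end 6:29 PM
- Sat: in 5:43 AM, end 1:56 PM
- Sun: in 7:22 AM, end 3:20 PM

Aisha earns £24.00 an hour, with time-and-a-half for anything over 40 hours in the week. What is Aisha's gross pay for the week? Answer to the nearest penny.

Tue: 10:33 AM–5:51 PM = 7 h 18 min
Wed: 9:15 AM–7:32 PM = 10 h 17 min
Thu: 10:22 AM–6:58 PM = 8 h 36 min
Fri: 10:49 AM–6:29 PM = 7 h 40 min
Sat: 5:43 AM–1:56 PM = 8 h 13 min
Sun: 7:22 AM–3:20 PM = 7 h 58 min
Total worked: 50 h 2 min = 3002 min.
Regular 40 h 0 min = 2400 min at £24.00/h; overtime 10 h 2 min = 602 min at £36.00/h.
Pay = (2400 × £24.00 + 602 × £36.00) ÷ 60 = £1321.20.

£1321.20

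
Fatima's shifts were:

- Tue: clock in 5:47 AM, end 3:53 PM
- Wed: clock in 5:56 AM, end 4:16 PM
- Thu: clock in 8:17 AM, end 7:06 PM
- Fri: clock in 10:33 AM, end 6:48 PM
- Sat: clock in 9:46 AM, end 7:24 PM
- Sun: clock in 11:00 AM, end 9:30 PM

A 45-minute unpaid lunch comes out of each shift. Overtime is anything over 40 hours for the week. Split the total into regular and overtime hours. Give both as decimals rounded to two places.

Regular 40.00 hours, overtime 15.13 hours

Tue: 5:47 AM–3:53 PM = 10 h 6 min; less 45 min break → 9 h 21 min
Wed: 5:56 AM–4:16 PM = 10 h 20 min; less 45 min break → 9 h 35 min
Thu: 8:17 AM–7:06 PM = 10 h 49 min; less 45 min break → 10 h 4 min
Fri: 10:33 AM–6:48 PM = 8 h 15 min; less 45 min break → 7 h 30 min
Sat: 9:46 AM–7:24 PM = 9 h 38 min; less 45 min break → 8 h 53 min
Sun: 11:00 AM–9:30 PM = 10 h 30 min; less 45 min break → 9 h 45 min
Total worked: 55 h 8 min = 55.13 h.
Threshold 40 h → overtime 15 h 8 min, regular 40 h 0 min.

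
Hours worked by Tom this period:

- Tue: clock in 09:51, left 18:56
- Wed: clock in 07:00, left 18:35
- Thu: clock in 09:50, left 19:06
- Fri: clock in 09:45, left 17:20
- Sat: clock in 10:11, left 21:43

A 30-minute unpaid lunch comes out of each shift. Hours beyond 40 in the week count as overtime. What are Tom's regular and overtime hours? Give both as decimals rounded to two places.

Tue: 09:51–18:56 = 9 h 5 min; less 30 min break → 8 h 35 min
Wed: 07:00–18:35 = 11 h 35 min; less 30 min break → 11 h 5 min
Thu: 09:50–19:06 = 9 h 16 min; less 30 min break → 8 h 46 min
Fri: 09:45–17:20 = 7 h 35 min; less 30 min break → 7 h 5 min
Sat: 10:11–21:43 = 11 h 32 min; less 30 min break → 11 h 2 min
Total worked: 46 h 33 min = 46.55 h.
Threshold 40 h → overtime 6 h 33 min, regular 40 h 0 min.

Regular 40.00 hours, overtime 6.55 hours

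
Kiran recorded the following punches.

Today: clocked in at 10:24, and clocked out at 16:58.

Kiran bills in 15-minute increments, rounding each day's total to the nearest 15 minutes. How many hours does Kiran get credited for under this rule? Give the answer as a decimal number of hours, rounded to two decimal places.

Today: 10:24–16:58 = 6 h 34 min → rounds to 6 h 30 min

6.50 hours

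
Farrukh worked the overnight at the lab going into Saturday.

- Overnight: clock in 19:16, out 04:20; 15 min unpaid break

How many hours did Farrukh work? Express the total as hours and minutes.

Overnight: 19:16 → midnight = 4 h 44 min; midnight → 04:20 = 4 h 20 min; span 9 h 4 min; less 15 min break → 8 h 49 min

8 h 49 min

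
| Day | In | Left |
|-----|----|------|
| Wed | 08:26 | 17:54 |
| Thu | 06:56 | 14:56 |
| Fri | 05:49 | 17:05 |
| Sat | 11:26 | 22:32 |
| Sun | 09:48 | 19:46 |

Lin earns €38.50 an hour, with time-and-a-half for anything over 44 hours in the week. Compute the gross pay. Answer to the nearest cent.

Wed: 08:26–17:54 = 9 h 28 min
Thu: 06:56–14:56 = 8 h 0 min
Fri: 05:49–17:05 = 11 h 16 min
Sat: 11:26–22:32 = 11 h 6 min
Sun: 09:48–19:46 = 9 h 58 min
Total worked: 49 h 48 min = 2988 min.
Regular 44 h 0 min = 2640 min at €38.50/h; overtime 5 h 48 min = 348 min at €57.75/h.
Pay = (2640 × €38.50 + 348 × €57.75) ÷ 60 = €2028.95.

€2028.95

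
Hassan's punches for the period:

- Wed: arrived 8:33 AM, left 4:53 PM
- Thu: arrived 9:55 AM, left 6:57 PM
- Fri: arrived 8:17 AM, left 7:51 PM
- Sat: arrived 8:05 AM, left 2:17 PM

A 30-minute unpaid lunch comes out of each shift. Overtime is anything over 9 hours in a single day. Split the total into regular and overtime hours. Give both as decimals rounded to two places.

Wed: 8:33 AM–4:53 PM = 8 h 20 min; less 30 min break → 7 h 50 min
Thu: 9:55 AM–6:57 PM = 9 h 2 min; less 30 min break → 8 h 32 min
Fri: 8:17 AM–7:51 PM = 11 h 34 min; less 30 min break → 11 h 4 min
Sat: 8:05 AM–2:17 PM = 6 h 12 min; less 30 min break → 5 h 42 min
Wed reg 7 h 50 min / OT 0 h 0 min; Thu reg 8 h 32 min / OT 0 h 0 min; Fri reg 9 h 0 min / OT 2 h 4 min; Sat reg 5 h 42 min / OT 0 h 0 min.
Totals: regular 31 h 4 min, overtime 2 h 4 min.

Regular 31.07 hours, overtime 2.07 hours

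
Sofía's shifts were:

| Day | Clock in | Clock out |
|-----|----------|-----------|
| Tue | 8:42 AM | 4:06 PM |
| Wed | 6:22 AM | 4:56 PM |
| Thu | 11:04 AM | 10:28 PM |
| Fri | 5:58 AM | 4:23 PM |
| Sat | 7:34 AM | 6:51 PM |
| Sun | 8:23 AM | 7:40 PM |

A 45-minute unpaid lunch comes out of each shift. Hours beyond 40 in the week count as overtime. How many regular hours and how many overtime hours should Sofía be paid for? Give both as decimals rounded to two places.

Regular 40.00 hours, overtime 17.85 hours

Tue: 8:42 AM–4:06 PM = 7 h 24 min; less 45 min break → 6 h 39 min
Wed: 6:22 AM–4:56 PM = 10 h 34 min; less 45 min break → 9 h 49 min
Thu: 11:04 AM–10:28 PM = 11 h 24 min; less 45 min break → 10 h 39 min
Fri: 5:58 AM–4:23 PM = 10 h 25 min; less 45 min break → 9 h 40 min
Sat: 7:34 AM–6:51 PM = 11 h 17 min; less 45 min break → 10 h 32 min
Sun: 8:23 AM–7:40 PM = 11 h 17 min; less 45 min break → 10 h 32 min
Total worked: 57 h 51 min = 57.85 h.
Threshold 40 h → overtime 17 h 51 min, regular 40 h 0 min.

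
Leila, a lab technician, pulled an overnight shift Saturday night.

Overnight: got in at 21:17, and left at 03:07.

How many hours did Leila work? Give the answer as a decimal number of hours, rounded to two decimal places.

Overnight: 21:17 → midnight = 2 h 43 min; midnight → 03:07 = 3 h 7 min; span 5 h 50 min

5.83 hours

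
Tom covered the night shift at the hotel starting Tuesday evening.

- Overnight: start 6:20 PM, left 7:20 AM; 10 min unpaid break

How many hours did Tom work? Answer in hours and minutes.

12 h 50 min

Overnight: 6:20 PM → midnight = 5 h 40 min; midnight → 7:20 AM = 7 h 20 min; span 13 h 0 min; less 10 min break → 12 h 50 min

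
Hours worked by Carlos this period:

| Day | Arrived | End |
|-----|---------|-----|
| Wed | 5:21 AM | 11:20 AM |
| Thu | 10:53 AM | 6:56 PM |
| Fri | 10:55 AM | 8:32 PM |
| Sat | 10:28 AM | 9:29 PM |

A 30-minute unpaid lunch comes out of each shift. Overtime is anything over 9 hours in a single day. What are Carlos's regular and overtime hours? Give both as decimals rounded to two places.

Regular 31.03 hours, overtime 1.63 hours

Wed: 5:21 AM–11:20 AM = 5 h 59 min; less 30 min break → 5 h 29 min
Thu: 10:53 AM–6:56 PM = 8 h 3 min; less 30 min break → 7 h 33 min
Fri: 10:55 AM–8:32 PM = 9 h 37 min; less 30 min break → 9 h 7 min
Sat: 10:28 AM–9:29 PM = 11 h 1 min; less 30 min break → 10 h 31 min
Wed reg 5 h 29 min / OT 0 h 0 min; Thu reg 7 h 33 min / OT 0 h 0 min; Fri reg 9 h 0 min / OT 0 h 7 min; Sat reg 9 h 0 min / OT 1 h 31 min.
Totals: regular 31 h 2 min, overtime 1 h 38 min.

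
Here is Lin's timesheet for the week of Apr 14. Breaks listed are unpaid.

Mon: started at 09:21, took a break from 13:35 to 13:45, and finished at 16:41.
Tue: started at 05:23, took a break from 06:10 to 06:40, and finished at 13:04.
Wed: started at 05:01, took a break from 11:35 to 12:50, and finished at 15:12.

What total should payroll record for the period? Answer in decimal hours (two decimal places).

Mon: 09:21–16:41 = 7 h 20 min; less 10 min break → 7 h 10 min
Tue: 05:23–13:04 = 7 h 41 min; less 30 min break → 7 h 11 min
Wed: 05:01–15:12 = 10 h 11 min; less 75 min break → 8 h 56 min
Total: 7 h 10 min + 7 h 11 min + 8 h 56 min = 23 h 17 min.

23.28 hours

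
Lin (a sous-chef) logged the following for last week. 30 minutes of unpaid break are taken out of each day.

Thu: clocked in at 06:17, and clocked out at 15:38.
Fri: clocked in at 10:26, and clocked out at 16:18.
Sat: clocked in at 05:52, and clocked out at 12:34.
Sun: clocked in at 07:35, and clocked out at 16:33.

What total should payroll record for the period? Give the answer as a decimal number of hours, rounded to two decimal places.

Thu: 06:17–15:38 = 9 h 21 min; less 30 min break → 8 h 51 min
Fri: 10:26–16:18 = 5 h 52 min; less 30 min break → 5 h 22 min
Sat: 05:52–12:34 = 6 h 42 min; less 30 min break → 6 h 12 min
Sun: 07:35–16:33 = 8 h 58 min; less 30 min break → 8 h 28 min
Total: 8 h 51 min + 5 h 22 min + 6 h 12 min + 8 h 28 min = 28 h 53 min.

28.88 hours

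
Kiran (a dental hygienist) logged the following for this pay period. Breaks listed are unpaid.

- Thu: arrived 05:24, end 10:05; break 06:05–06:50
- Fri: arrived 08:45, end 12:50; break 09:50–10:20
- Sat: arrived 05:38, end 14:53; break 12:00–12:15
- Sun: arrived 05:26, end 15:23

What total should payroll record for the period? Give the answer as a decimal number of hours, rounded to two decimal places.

26.47 hours

Thu: 05:24–10:05 = 4 h 41 min; less 45 min break → 3 h 56 min
Fri: 08:45–12:50 = 4 h 5 min; less 30 min break → 3 h 35 min
Sat: 05:38–14:53 = 9 h 15 min; less 15 min break → 9 h 0 min
Sun: 05:26–15:23 = 9 h 57 min
Total: 3 h 56 min + 3 h 35 min + 9 h 0 min + 9 h 57 min = 26 h 28 min.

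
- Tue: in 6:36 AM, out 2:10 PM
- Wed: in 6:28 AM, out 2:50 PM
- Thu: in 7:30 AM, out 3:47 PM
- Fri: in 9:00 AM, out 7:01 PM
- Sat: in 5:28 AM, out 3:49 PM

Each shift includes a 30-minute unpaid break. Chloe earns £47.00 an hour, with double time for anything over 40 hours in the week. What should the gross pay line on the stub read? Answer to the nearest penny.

£2075.83

Tue: 6:36 AM–2:10 PM = 7 h 34 min; less 30 min break → 7 h 4 min
Wed: 6:28 AM–2:50 PM = 8 h 22 min; less 30 min break → 7 h 52 min
Thu: 7:30 AM–3:47 PM = 8 h 17 min; less 30 min break → 7 h 47 min
Fri: 9:00 AM–7:01 PM = 10 h 1 min; less 30 min break → 9 h 31 min
Sat: 5:28 AM–3:49 PM = 10 h 21 min; less 30 min break → 9 h 51 min
Total worked: 42 h 5 min = 2525 min.
Regular 40 h 0 min = 2400 min at £47.00/h; overtime 2 h 5 min = 125 min at £94.00/h.
Pay = (2400 × £47.00 + 125 × £94.00) ÷ 60 = £2075.83.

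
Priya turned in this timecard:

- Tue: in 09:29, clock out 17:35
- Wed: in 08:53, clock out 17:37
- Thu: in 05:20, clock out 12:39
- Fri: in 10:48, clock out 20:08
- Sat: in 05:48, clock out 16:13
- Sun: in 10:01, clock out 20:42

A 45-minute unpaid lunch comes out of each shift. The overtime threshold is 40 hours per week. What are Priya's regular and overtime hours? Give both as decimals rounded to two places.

Regular 40.00 hours, overtime 10.08 hours

Tue: 09:29–17:35 = 8 h 6 min; less 45 min break → 7 h 21 min
Wed: 08:53–17:37 = 8 h 44 min; less 45 min break → 7 h 59 min
Thu: 05:20–12:39 = 7 h 19 min; less 45 min break → 6 h 34 min
Fri: 10:48–20:08 = 9 h 20 min; less 45 min break → 8 h 35 min
Sat: 05:48–16:13 = 10 h 25 min; less 45 min break → 9 h 40 min
Sun: 10:01–20:42 = 10 h 41 min; less 45 min break → 9 h 56 min
Total worked: 50 h 5 min = 50.08 h.
Threshold 40 h → overtime 10 h 5 min, regular 40 h 0 min.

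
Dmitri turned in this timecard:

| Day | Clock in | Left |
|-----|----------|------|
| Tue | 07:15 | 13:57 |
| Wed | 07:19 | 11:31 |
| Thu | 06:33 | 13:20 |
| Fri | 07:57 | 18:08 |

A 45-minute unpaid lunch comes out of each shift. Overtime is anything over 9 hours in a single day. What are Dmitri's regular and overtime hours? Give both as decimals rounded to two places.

Tue: 07:15–13:57 = 6 h 42 min; less 45 min break → 5 h 57 min
Wed: 07:19–11:31 = 4 h 12 min; less 45 min break → 3 h 27 min
Thu: 06:33–13:20 = 6 h 47 min; less 45 min break → 6 h 2 min
Fri: 07:57–18:08 = 10 h 11 min; less 45 min break → 9 h 26 min
Tue reg 5 h 57 min / OT 0 h 0 min; Wed reg 3 h 27 min / OT 0 h 0 min; Thu reg 6 h 2 min / OT 0 h 0 min; Fri reg 9 h 0 min / OT 0 h 26 min.
Totals: regular 24 h 26 min, overtime 0 h 26 min.

Regular 24.43 hours, overtime 0.43 hours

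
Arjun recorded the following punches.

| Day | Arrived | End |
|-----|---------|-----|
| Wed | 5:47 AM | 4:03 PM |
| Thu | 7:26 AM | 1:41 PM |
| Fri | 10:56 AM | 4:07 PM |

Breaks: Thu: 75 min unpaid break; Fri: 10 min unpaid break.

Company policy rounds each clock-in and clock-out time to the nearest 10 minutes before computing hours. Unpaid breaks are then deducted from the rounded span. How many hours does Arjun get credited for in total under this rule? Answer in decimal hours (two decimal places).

Wed: in 5:47 AM→5:50 AM, out 4:03 PM→4:00 PM; 10 h 10 min
Thu: in 7:26 AM→7:30 AM, out 1:41 PM→1:40 PM; 6 h 10 min − 75 min = 4 h 55 min
Fri: in 10:56 AM→11:00 AM, out 4:07 PM→4:10 PM; 5 h 10 min − 10 min = 5 h 0 min
Total credited: 20 h 5 min.

20.08 hours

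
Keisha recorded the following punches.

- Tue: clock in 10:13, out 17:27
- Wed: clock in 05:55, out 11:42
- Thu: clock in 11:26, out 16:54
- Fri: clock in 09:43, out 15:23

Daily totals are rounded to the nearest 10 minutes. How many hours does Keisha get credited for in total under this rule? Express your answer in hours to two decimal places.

24.17 hours

Tue: 10:13–17:27 = 7 h 14 min → rounds to 7 h 10 min
Wed: 05:55–11:42 = 5 h 47 min → rounds to 5 h 50 min
Thu: 11:26–16:54 = 5 h 28 min → rounds to 5 h 30 min
Fri: 09:43–15:23 = 5 h 40 min → rounds to 5 h 40 min
Total credited: 24 h 10 min.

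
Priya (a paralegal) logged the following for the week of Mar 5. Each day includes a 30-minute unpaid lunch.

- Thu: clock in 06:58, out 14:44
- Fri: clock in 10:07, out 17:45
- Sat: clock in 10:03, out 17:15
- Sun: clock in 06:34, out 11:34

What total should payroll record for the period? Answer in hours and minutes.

25 h 36 min

Thu: 06:58–14:44 = 7 h 46 min; less 30 min break → 7 h 16 min
Fri: 10:07–17:45 = 7 h 38 min; less 30 min break → 7 h 8 min
Sat: 10:03–17:15 = 7 h 12 min; less 30 min break → 6 h 42 min
Sun: 06:34–11:34 = 5 h 0 min; less 30 min break → 4 h 30 min
Total: 7 h 16 min + 7 h 8 min + 6 h 42 min + 4 h 30 min = 25 h 36 min.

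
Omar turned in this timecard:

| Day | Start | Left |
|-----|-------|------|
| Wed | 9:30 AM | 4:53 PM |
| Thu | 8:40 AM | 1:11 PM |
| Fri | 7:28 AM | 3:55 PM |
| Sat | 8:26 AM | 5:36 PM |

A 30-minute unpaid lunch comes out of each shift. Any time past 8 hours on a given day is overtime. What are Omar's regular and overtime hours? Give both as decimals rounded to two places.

Regular 26.85 hours, overtime 0.67 hours

Wed: 9:30 AM–4:53 PM = 7 h 23 min; less 30 min break → 6 h 53 min
Thu: 8:40 AM–1:11 PM = 4 h 31 min; less 30 min break → 4 h 1 min
Fri: 7:28 AM–3:55 PM = 8 h 27 min; less 30 min break → 7 h 57 min
Sat: 8:26 AM–5:36 PM = 9 h 10 min; less 30 min break → 8 h 40 min
Wed reg 6 h 53 min / OT 0 h 0 min; Thu reg 4 h 1 min / OT 0 h 0 min; Fri reg 7 h 57 min / OT 0 h 0 min; Sat reg 8 h 0 min / OT 0 h 40 min.
Totals: regular 26 h 51 min, overtime 0 h 40 min.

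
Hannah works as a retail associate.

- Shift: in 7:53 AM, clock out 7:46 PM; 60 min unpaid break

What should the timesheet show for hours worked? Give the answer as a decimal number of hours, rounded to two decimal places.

Shift: 7:53 AM–7:46 PM = 11 h 53 min; less 60 min break → 10 h 53 min

10.88 hours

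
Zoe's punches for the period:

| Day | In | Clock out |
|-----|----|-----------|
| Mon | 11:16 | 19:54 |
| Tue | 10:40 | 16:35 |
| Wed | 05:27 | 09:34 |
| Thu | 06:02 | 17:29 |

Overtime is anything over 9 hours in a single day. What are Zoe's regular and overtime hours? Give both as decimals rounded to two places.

Mon: 11:16–19:54 = 8 h 38 min
Tue: 10:40–16:35 = 5 h 55 min
Wed: 05:27–09:34 = 4 h 7 min
Thu: 06:02–17:29 = 11 h 27 min
Mon reg 8 h 38 min / OT 0 h 0 min; Tue reg 5 h 55 min / OT 0 h 0 min; Wed reg 4 h 7 min / OT 0 h 0 min; Thu reg 9 h 0 min / OT 2 h 27 min.
Totals: regular 27 h 40 min, overtime 2 h 27 min.

Regular 27.67 hours, overtime 2.45 hours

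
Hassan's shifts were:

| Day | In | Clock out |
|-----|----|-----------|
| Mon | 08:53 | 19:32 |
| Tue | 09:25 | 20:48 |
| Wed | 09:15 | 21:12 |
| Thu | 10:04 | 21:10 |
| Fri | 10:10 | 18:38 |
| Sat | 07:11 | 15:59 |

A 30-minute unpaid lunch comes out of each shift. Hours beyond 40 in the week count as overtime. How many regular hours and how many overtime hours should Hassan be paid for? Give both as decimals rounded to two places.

Mon: 08:53–19:32 = 10 h 39 min; less 30 min break → 10 h 9 min
Tue: 09:25–20:48 = 11 h 23 min; less 30 min break → 10 h 53 min
Wed: 09:15–21:12 = 11 h 57 min; less 30 min break → 11 h 27 min
Thu: 10:04–21:10 = 11 h 6 min; less 30 min break → 10 h 36 min
Fri: 10:10–18:38 = 8 h 28 min; less 30 min break → 7 h 58 min
Sat: 07:11–15:59 = 8 h 48 min; less 30 min break → 8 h 18 min
Total worked: 59 h 21 min = 59.35 h.
Threshold 40 h → overtime 19 h 21 min, regular 40 h 0 min.

Regular 40.00 hours, overtime 19.35 hours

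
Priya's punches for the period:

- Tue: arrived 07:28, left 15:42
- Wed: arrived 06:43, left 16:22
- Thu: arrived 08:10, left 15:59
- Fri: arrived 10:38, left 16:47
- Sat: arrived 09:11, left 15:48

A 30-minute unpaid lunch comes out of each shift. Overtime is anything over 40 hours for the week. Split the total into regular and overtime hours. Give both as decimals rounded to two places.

Tue: 07:28–15:42 = 8 h 14 min; less 30 min break → 7 h 44 min
Wed: 06:43–16:22 = 9 h 39 min; less 30 min break → 9 h 9 min
Thu: 08:10–15:59 = 7 h 49 min; less 30 min break → 7 h 19 min
Fri: 10:38–16:47 = 6 h 9 min; less 30 min break → 5 h 39 min
Sat: 09:11–15:48 = 6 h 37 min; less 30 min break → 6 h 7 min
Total worked: 35 h 58 min = 35.97 h.
Threshold 40 h → overtime 0 h 0 min, regular 35 h 58 min.

Regular 35.97 hours, overtime 0.00 hours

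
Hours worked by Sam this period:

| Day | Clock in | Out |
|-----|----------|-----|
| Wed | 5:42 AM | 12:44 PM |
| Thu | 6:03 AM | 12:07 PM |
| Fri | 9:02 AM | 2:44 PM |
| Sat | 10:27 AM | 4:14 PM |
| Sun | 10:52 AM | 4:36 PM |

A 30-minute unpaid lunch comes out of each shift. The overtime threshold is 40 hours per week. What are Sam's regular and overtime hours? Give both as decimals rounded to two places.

Wed: 5:42 AM–12:44 PM = 7 h 2 min; less 30 min break → 6 h 32 min
Thu: 6:03 AM–12:07 PM = 6 h 4 min; less 30 min break → 5 h 34 min
Fri: 9:02 AM–2:44 PM = 5 h 42 min; less 30 min break → 5 h 12 min
Sat: 10:27 AM–4:14 PM = 5 h 47 min; less 30 min break → 5 h 17 min
Sun: 10:52 AM–4:36 PM = 5 h 44 min; less 30 min break → 5 h 14 min
Total worked: 27 h 49 min = 27.82 h.
Threshold 40 h → overtime 0 h 0 min, regular 27 h 49 min.

Regular 27.82 hours, overtime 0.00 hours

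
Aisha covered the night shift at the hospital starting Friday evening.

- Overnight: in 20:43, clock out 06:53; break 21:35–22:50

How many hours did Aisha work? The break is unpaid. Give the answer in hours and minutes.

8 h 55 min

Overnight: 20:43 → midnight = 3 h 17 min; midnight → 06:53 = 6 h 53 min; span 10 h 10 min; less 75 min break → 8 h 55 min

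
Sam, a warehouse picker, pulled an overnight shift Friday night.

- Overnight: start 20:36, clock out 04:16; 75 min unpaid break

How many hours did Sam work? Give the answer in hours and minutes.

6 h 25 min

Overnight: 20:36 → midnight = 3 h 24 min; midnight → 04:16 = 4 h 16 min; span 7 h 40 min; less 75 min break → 6 h 25 min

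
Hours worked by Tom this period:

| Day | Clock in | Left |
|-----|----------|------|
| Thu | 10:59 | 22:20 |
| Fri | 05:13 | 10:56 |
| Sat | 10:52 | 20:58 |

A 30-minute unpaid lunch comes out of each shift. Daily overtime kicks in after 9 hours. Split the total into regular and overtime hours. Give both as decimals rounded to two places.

Regular 23.22 hours, overtime 2.45 hours

Thu: 10:59–22:20 = 11 h 21 min; less 30 min break → 10 h 51 min
Fri: 05:13–10:56 = 5 h 43 min; less 30 min break → 5 h 13 min
Sat: 10:52–20:58 = 10 h 6 min; less 30 min break → 9 h 36 min
Thu reg 9 h 0 min / OT 1 h 51 min; Fri reg 5 h 13 min / OT 0 h 0 min; Sat reg 9 h 0 min / OT 0 h 36 min.
Totals: regular 23 h 13 min, overtime 2 h 27 min.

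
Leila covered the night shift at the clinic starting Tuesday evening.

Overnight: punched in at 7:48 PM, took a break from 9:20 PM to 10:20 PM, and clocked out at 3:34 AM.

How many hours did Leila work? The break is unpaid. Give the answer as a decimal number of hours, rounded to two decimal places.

6.77 hours

Overnight: 7:48 PM → midnight = 4 h 12 min; midnight → 3:34 AM = 3 h 34 min; span 7 h 46 min; less 60 min break → 6 h 46 min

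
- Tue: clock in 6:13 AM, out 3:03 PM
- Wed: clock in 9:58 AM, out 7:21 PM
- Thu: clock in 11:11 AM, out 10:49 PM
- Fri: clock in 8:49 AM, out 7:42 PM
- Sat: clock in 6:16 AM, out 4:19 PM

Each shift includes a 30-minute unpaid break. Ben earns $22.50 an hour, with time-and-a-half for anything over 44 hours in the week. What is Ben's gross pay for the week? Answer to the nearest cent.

$1134.56

Tue: 6:13 AM–3:03 PM = 8 h 50 min; less 30 min break → 8 h 20 min
Wed: 9:58 AM–7:21 PM = 9 h 23 min; less 30 min break → 8 h 53 min
Thu: 11:11 AM–10:49 PM = 11 h 38 min; less 30 min break → 11 h 8 min
Fri: 8:49 AM–7:42 PM = 10 h 53 min; less 30 min break → 10 h 23 min
Sat: 6:16 AM–4:19 PM = 10 h 3 min; less 30 min break → 9 h 33 min
Total worked: 48 h 17 min = 2897 min.
Regular 44 h 0 min = 2640 min at $22.50/h; overtime 4 h 17 min = 257 min at $33.75/h.
Pay = (2640 × $22.50 + 257 × $33.75) ÷ 60 = $1134.56.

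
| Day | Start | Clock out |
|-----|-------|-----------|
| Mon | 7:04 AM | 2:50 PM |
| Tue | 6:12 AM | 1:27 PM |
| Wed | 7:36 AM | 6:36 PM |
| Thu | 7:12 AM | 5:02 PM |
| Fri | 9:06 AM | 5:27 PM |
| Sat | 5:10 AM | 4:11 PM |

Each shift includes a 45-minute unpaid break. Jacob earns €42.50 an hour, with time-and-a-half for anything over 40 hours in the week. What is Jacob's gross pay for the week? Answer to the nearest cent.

€2383.19

Mon: 7:04 AM–2:50 PM = 7 h 46 min; less 45 min break → 7 h 1 min
Tue: 6:12 AM–1:27 PM = 7 h 15 min; less 45 min break → 6 h 30 min
Wed: 7:36 AM–6:36 PM = 11 h 0 min; less 45 min break → 10 h 15 min
Thu: 7:12 AM–5:02 PM = 9 h 50 min; less 45 min break → 9 h 5 min
Fri: 9:06 AM–5:27 PM = 8 h 21 min; less 45 min break → 7 h 36 min
Sat: 5:10 AM–4:11 PM = 11 h 1 min; less 45 min break → 10 h 16 min
Total worked: 50 h 43 min = 3043 min.
Regular 40 h 0 min = 2400 min at €42.50/h; overtime 10 h 43 min = 643 min at €63.75/h.
Pay = (2400 × €42.50 + 643 × €63.75) ÷ 60 = €2383.19.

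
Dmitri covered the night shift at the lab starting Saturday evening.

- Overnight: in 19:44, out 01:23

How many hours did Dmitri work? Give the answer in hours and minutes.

5 h 39 min

Overnight: 19:44 → midnight = 4 h 16 min; midnight → 01:23 = 1 h 23 min; span 5 h 39 min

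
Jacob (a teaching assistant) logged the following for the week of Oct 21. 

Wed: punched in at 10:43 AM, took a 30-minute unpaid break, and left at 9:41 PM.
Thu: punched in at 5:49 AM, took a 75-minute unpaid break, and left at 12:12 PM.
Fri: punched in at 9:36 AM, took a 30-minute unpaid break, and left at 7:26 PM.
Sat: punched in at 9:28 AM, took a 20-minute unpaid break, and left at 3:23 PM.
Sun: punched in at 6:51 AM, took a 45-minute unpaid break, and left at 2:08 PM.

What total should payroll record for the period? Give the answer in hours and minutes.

37 h 3 min

Wed: 10:43 AM–9:41 PM = 10 h 58 min; less 30 min break → 10 h 28 min
Thu: 5:49 AM–12:12 PM = 6 h 23 min; less 75 min break → 5 h 8 min
Fri: 9:36 AM–7:26 PM = 9 h 50 min; less 30 min break → 9 h 20 min
Sat: 9:28 AM–3:23 PM = 5 h 55 min; less 20 min break → 5 h 35 min
Sun: 6:51 AM–2:08 PM = 7 h 17 min; less 45 min break → 6 h 32 min
Total: 10 h 28 min + 5 h 8 min + 9 h 20 min + 5 h 35 min + 6 h 32 min = 37 h 3 min.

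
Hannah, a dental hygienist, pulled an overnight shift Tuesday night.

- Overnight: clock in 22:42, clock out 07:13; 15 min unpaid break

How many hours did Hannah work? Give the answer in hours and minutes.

8 h 16 min

Overnight: 22:42 → midnight = 1 h 18 min; midnight → 07:13 = 7 h 13 min; span 8 h 31 min; less 15 min break → 8 h 16 min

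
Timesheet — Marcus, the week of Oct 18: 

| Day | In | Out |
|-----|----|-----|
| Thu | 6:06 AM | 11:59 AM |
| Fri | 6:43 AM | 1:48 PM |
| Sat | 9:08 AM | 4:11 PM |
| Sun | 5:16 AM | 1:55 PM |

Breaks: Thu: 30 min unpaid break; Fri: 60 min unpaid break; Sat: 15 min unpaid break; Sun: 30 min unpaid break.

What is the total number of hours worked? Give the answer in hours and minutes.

26 h 25 min

Thu: 6:06 AM–11:59 AM = 5 h 53 min; less 30 min break → 5 h 23 min
Fri: 6:43 AM–1:48 PM = 7 h 5 min; less 60 min break → 6 h 5 min
Sat: 9:08 AM–4:11 PM = 7 h 3 min; less 15 min break → 6 h 48 min
Sun: 5:16 AM–1:55 PM = 8 h 39 min; less 30 min break → 8 h 9 min
Total: 5 h 23 min + 6 h 5 min + 6 h 48 min + 8 h 9 min = 26 h 25 min.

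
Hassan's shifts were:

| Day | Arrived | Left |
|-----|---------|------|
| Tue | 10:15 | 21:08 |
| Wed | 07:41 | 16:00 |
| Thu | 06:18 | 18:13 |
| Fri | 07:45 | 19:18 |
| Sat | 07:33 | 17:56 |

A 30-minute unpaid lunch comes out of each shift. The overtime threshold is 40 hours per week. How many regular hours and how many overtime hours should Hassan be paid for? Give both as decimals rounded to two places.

Regular 40.00 hours, overtime 10.55 hours

Tue: 10:15–21:08 = 10 h 53 min; less 30 min break → 10 h 23 min
Wed: 07:41–16:00 = 8 h 19 min; less 30 min break → 7 h 49 min
Thu: 06:18–18:13 = 11 h 55 min; less 30 min break → 11 h 25 min
Fri: 07:45–19:18 = 11 h 33 min; less 30 min break → 11 h 3 min
Sat: 07:33–17:56 = 10 h 23 min; less 30 min break → 9 h 53 min
Total worked: 50 h 33 min = 50.55 h.
Threshold 40 h → overtime 10 h 33 min, regular 40 h 0 min.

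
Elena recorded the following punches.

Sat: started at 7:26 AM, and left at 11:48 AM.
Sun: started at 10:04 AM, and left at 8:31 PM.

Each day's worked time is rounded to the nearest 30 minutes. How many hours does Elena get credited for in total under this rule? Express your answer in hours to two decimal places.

15.00 hours

Sat: 7:26 AM–11:48 AM = 4 h 22 min → rounds to 4 h 30 min
Sun: 10:04 AM–8:31 PM = 10 h 27 min → rounds to 10 h 30 min
Total credited: 15 h 0 min.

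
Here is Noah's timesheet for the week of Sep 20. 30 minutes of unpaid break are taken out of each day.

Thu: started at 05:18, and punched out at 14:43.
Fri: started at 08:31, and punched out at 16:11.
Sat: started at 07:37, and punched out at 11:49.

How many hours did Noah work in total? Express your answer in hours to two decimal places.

19.78 hours

Thu: 05:18–14:43 = 9 h 25 min; less 30 min break → 8 h 55 min
Fri: 08:31–16:11 = 7 h 40 min; less 30 min break → 7 h 10 min
Sat: 07:37–11:49 = 4 h 12 min; less 30 min break → 3 h 42 min
Total: 8 h 55 min + 7 h 10 min + 3 h 42 min = 19 h 47 min.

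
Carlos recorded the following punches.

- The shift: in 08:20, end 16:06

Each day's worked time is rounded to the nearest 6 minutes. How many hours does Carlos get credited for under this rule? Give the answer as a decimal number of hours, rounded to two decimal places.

7.80 hours

The shift: 08:20–16:06 = 7 h 46 min → rounds to 7 h 48 min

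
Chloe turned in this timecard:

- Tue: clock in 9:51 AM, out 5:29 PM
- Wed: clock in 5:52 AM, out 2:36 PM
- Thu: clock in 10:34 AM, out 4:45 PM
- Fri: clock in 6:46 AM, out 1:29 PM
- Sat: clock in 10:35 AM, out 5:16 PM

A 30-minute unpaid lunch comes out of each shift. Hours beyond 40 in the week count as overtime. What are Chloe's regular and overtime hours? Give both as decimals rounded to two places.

Regular 33.45 hours, overtime 0.00 hours

Tue: 9:51 AM–5:29 PM = 7 h 38 min; less 30 min break → 7 h 8 min
Wed: 5:52 AM–2:36 PM = 8 h 44 min; less 30 min break → 8 h 14 min
Thu: 10:34 AM–4:45 PM = 6 h 11 min; less 30 min break → 5 h 41 min
Fri: 6:46 AM–1:29 PM = 6 h 43 min; less 30 min break → 6 h 13 min
Sat: 10:35 AM–5:16 PM = 6 h 41 min; less 30 min break → 6 h 11 min
Total worked: 33 h 27 min = 33.45 h.
Threshold 40 h → overtime 0 h 0 min, regular 33 h 27 min.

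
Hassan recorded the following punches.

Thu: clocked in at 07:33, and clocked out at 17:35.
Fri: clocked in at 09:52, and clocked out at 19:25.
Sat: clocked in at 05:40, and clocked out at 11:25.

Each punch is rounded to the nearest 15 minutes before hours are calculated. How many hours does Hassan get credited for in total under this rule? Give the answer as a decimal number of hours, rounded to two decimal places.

25.50 hours

Thu: in 07:33→07:30, out 17:35→17:30; 10 h 0 min
Fri: in 09:52→09:45, out 19:25→19:30; 9 h 45 min
Sat: in 05:40→05:45, out 11:25→11:30; 5 h 45 min
Total credited: 25 h 30 min.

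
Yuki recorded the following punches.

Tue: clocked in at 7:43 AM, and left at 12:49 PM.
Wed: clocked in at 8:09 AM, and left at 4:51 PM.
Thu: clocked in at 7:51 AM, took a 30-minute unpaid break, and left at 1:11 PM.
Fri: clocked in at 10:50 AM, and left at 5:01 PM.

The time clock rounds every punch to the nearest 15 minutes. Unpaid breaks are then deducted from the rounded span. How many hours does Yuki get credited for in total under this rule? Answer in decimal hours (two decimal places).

Tue: in 7:43 AM→7:45 AM, out 12:49 PM→12:45 PM; 5 h 0 min
Wed: in 8:09 AM→8:15 AM, out 4:51 PM→4:45 PM; 8 h 30 min
Thu: in 7:51 AM→7:45 AM, out 1:11 PM→1:15 PM; 5 h 30 min − 30 min = 5 h 0 min
Fri: in 10:50 AM→10:45 AM, out 5:01 PM→5:00 PM; 6 h 15 min
Total credited: 24 h 45 min.

24.75 hours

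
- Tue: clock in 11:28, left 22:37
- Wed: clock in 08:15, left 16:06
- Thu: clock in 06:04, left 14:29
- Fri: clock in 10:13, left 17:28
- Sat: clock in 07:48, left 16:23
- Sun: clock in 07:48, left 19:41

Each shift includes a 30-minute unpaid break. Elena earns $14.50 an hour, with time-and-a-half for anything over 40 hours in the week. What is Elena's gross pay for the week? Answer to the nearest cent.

$843.90

Tue: 11:28–22:37 = 11 h 9 min; less 30 min break → 10 h 39 min
Wed: 08:15–16:06 = 7 h 51 min; less 30 min break → 7 h 21 min
Thu: 06:04–14:29 = 8 h 25 min; less 30 min break → 7 h 55 min
Fri: 10:13–17:28 = 7 h 15 min; less 30 min break → 6 h 45 min
Sat: 07:48–16:23 = 8 h 35 min; less 30 min break → 8 h 5 min
Sun: 07:48–19:41 = 11 h 53 min; less 30 min break → 11 h 23 min
Total worked: 52 h 8 min = 3128 min.
Regular 40 h 0 min = 2400 min at $14.50/h; overtime 12 h 8 min = 728 min at $21.75/h.
Pay = (2400 × $14.50 + 728 × $21.75) ÷ 60 = $843.90.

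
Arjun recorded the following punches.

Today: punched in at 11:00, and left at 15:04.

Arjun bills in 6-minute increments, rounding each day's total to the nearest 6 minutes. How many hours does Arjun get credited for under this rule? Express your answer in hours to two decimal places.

4.10 hours

Today: 11:00–15:04 = 4 h 4 min → rounds to 4 h 6 min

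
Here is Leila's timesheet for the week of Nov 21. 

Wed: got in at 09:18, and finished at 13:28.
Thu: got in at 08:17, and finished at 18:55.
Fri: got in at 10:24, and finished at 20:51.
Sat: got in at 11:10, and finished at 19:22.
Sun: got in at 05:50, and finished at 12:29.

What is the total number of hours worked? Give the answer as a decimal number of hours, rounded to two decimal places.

40.10 hours

Wed: 09:18–13:28 = 4 h 10 min
Thu: 08:17–18:55 = 10 h 38 min
Fri: 10:24–20:51 = 10 h 27 min
Sat: 11:10–19:22 = 8 h 12 min
Sun: 05:50–12:29 = 6 h 39 min
Total: 4 h 10 min + 10 h 38 min + 10 h 27 min + 8 h 12 min + 6 h 39 min = 40 h 6 min.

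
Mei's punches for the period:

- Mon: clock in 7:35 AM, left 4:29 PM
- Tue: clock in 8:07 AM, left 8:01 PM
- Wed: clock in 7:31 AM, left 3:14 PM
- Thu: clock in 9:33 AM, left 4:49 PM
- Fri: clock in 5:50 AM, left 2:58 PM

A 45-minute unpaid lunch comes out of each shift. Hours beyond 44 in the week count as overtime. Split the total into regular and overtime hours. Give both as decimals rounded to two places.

Mon: 7:35 AM–4:29 PM = 8 h 54 min; less 45 min break → 8 h 9 min
Tue: 8:07 AM–8:01 PM = 11 h 54 min; less 45 min break → 11 h 9 min
Wed: 7:31 AM–3:14 PM = 7 h 43 min; less 45 min break → 6 h 58 min
Thu: 9:33 AM–4:49 PM = 7 h 16 min; less 45 min break → 6 h 31 min
Fri: 5:50 AM–2:58 PM = 9 h 8 min; less 45 min break → 8 h 23 min
Total worked: 41 h 10 min = 41.17 h.
Threshold 44 h → overtime 0 h 0 min, regular 41 h 10 min.

Regular 41.17 hours, overtime 0.00 hours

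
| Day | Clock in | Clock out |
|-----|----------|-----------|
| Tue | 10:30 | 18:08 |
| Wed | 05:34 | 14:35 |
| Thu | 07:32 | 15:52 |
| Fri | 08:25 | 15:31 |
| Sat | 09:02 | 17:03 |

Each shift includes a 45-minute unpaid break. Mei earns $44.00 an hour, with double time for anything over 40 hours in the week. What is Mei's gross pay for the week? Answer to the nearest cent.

$1599.40

Tue: 10:30–18:08 = 7 h 38 min; less 45 min break → 6 h 53 min
Wed: 05:34–14:35 = 9 h 1 min; less 45 min break → 8 h 16 min
Thu: 07:32–15:52 = 8 h 20 min; less 45 min break → 7 h 35 min
Fri: 08:25–15:31 = 7 h 6 min; less 45 min break → 6 h 21 min
Sat: 09:02–17:03 = 8 h 1 min; less 45 min break → 7 h 16 min
Total worked: 36 h 21 min = 2181 min.
Regular 36 h 21 min = 2181 min at $44.00/h; overtime 0 h 0 min = 0 min at $88.00/h.
Pay = (2181 × $44.00 + 0 × $88.00) ÷ 60 = $1599.40.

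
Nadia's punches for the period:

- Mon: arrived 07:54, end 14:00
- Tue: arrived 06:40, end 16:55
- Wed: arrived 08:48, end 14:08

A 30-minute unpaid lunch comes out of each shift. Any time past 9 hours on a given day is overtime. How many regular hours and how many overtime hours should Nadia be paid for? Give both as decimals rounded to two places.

Regular 19.43 hours, overtime 0.75 hours

Mon: 07:54–14:00 = 6 h 6 min; less 30 min break → 5 h 36 min
Tue: 06:40–16:55 = 10 h 15 min; less 30 min break → 9 h 45 min
Wed: 08:48–14:08 = 5 h 20 min; less 30 min break → 4 h 50 min
Mon reg 5 h 36 min / OT 0 h 0 min; Tue reg 9 h 0 min / OT 0 h 45 min; Wed reg 4 h 50 min / OT 0 h 0 min.
Totals: regular 19 h 26 min, overtime 0 h 45 min.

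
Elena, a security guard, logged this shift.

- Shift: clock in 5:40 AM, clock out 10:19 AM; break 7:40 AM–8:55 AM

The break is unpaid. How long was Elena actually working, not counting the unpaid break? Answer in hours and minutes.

3 h 24 min

Shift: 5:40 AM–10:19 AM = 4 h 39 min; less 75 min break → 3 h 24 min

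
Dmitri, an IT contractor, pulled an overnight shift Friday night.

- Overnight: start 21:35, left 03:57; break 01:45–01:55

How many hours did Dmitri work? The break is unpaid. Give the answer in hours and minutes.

Overnight: 21:35 → midnight = 2 h 25 min; midnight → 03:57 = 3 h 57 min; span 6 h 22 min; less 10 min break → 6 h 12 min

6 h 12 min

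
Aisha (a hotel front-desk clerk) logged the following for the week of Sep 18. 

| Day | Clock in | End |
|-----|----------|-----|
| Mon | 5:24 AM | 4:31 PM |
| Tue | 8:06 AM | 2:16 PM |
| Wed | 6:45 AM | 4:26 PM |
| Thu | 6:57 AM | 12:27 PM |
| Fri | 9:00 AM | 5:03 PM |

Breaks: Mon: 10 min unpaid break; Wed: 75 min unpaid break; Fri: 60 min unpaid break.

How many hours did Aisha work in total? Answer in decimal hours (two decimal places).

Mon: 5:24 AM–4:31 PM = 11 h 7 min; less 10 min break → 10 h 57 min
Tue: 8:06 AM–2:16 PM = 6 h 10 min
Wed: 6:45 AM–4:26 PM = 9 h 41 min; less 75 min break → 8 h 26 min
Thu: 6:57 AM–12:27 PM = 5 h 30 min
Fri: 9:00 AM–5:03 PM = 8 h 3 min; less 60 min break → 7 h 3 min
Total: 10 h 57 min + 6 h 10 min + 8 h 26 min + 5 h 30 min + 7 h 3 min = 38 h 6 min.

38.10 hours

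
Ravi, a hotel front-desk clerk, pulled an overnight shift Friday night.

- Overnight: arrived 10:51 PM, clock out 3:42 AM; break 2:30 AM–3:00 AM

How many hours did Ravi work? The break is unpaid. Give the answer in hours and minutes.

4 h 21 min

Overnight: 10:51 PM → midnight = 1 h 9 min; midnight → 3:42 AM = 3 h 42 min; span 4 h 51 min; less 30 min break → 4 h 21 min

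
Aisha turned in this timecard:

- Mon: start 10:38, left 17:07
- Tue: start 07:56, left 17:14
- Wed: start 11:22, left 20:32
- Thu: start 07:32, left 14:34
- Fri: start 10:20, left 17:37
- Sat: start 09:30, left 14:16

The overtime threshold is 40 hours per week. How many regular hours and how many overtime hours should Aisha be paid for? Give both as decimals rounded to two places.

Regular 40.00 hours, overtime 4.03 hours

Mon: 10:38–17:07 = 6 h 29 min
Tue: 07:56–17:14 = 9 h 18 min
Wed: 11:22–20:32 = 9 h 10 min
Thu: 07:32–14:34 = 7 h 2 min
Fri: 10:20–17:37 = 7 h 17 min
Sat: 09:30–14:16 = 4 h 46 min
Total worked: 44 h 2 min = 44.03 h.
Threshold 40 h → overtime 4 h 2 min, regular 40 h 0 min.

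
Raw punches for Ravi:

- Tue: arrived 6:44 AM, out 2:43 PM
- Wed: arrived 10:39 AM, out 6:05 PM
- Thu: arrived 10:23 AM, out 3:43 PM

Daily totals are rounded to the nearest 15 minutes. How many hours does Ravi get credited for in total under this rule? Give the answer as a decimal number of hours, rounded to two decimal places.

Tue: 6:44 AM–2:43 PM = 7 h 59 min → rounds to 8 h 0 min
Wed: 10:39 AM–6:05 PM = 7 h 26 min → rounds to 7 h 30 min
Thu: 10:23 AM–3:43 PM = 5 h 20 min → rounds to 5 h 15 min
Total credited: 20 h 45 min.

20.75 hours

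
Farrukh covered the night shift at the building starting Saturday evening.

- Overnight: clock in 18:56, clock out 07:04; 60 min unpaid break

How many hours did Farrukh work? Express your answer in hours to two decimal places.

Overnight: 18:56 → midnight = 5 h 4 min; midnight → 07:04 = 7 h 4 min; span 12 h 8 min; less 60 min break → 11 h 8 min

11.13 hours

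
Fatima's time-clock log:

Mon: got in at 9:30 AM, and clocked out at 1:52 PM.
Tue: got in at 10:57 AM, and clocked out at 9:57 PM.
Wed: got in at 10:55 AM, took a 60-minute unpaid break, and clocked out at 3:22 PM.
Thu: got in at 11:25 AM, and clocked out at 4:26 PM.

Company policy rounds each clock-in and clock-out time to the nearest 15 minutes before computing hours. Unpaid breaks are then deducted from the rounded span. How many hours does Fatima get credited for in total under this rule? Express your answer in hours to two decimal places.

Mon: in 9:30 AM→9:30 AM, out 1:52 PM→1:45 PM; 4 h 15 min
Tue: in 10:57 AM→11:00 AM, out 9:57 PM→10:00 PM; 11 h 0 min
Wed: in 10:55 AM→11:00 AM, out 3:22 PM→3:15 PM; 4 h 15 min − 60 min = 3 h 15 min
Thu: in 11:25 AM→11:30 AM, out 4:26 PM→4:30 PM; 5 h 0 min
Total credited: 23 h 30 min.

23.50 hours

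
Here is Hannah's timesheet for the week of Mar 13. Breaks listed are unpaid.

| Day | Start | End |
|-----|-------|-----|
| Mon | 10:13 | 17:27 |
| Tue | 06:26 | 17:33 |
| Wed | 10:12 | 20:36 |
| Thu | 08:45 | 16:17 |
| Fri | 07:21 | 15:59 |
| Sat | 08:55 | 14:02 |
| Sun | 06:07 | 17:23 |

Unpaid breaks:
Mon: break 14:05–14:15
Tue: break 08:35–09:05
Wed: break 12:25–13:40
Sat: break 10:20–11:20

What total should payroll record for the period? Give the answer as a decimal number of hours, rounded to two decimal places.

Mon: 10:13–17:27 = 7 h 14 min; less 10 min break → 7 h 4 min
Tue: 06:26–17:33 = 11 h 7 min; less 30 min break → 10 h 37 min
Wed: 10:12–20:36 = 10 h 24 min; less 75 min break → 9 h 9 min
Thu: 08:45–16:17 = 7 h 32 min
Fri: 07:21–15:59 = 8 h 38 min
Sat: 08:55–14:02 = 5 h 7 min; less 60 min break → 4 h 7 min
Sun: 06:07–17:23 = 11 h 16 min
Total: 7 h 4 min + 10 h 37 min + 9 h 9 min + 7 h 32 min + 8 h 38 min + 4 h 7 min + 11 h 16 min = 58 h 23 min.

58.38 hours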